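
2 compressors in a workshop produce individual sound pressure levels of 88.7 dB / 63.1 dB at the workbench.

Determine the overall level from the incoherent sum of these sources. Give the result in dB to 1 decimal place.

88.7 dB

Sum in the linear (power) domain: Σ 10^(Lᵢ/10) = 10^(88.7/10) + 10^(63.1/10) = 7.434e+08.
Back to dB: 10·log₁₀ Σ = 88.7 dB.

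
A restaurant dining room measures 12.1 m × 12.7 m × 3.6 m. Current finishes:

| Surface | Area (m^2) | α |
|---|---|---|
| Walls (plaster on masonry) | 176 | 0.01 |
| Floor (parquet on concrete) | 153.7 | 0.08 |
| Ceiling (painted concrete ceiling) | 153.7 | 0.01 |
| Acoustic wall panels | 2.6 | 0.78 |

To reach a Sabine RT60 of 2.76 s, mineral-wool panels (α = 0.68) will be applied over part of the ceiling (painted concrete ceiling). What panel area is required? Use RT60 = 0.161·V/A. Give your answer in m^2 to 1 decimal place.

A₁ = Σ Sᵢαᵢ = 176×0.01 + 153.7×0.08 + 153.7×0.01 + 2.6×0.78 = 17.621 sabins.
Required A₂ = 0.161·553.212/2.76 = 32.271 sabins.
Absorption to add: 32.271 − 17.621 = 14.650 sabins.
Each m^2 of panel replacing the ceiling (painted concrete ceiling) adds (0.68 − 0.01) = 0.67 sabins.
Area = ΔA/Δα = 14.650/0.67 = 21.9 m^2.

21.9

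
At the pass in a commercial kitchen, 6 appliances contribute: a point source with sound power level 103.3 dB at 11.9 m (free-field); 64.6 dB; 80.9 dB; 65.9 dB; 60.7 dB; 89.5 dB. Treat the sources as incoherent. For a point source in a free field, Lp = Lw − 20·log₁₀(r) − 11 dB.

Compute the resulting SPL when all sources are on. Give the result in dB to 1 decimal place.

90.1 dB

Source at 11.9 m: Lp = 103.3 − 20·log₁₀(11.9) − 11 = 70.8 dB.
Converting to relative power and adding: 10^(70.8/10) + 10^(64.6/10) + 10^(80.9/10) + 10^(65.9/10) + 10^(60.7/10) + 10^(89.5/10) = 1.034e+09.
L_total = 10·log₁₀(1.034e+09) = 90.1 dB.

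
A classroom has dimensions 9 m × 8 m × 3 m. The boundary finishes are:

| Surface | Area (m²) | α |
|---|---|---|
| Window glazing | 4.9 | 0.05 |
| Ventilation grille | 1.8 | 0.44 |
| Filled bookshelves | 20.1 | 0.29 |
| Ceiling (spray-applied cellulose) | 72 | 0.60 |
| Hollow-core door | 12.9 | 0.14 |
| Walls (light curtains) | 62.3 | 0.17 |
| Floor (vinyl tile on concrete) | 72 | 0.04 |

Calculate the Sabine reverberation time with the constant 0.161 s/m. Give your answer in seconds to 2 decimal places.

0.53 seconds

Equivalent absorption area: A = 4.9·0.05 + 1.8·0.44 + 20.1·0.29 + 72·0.60 + 12.9·0.14 + 62.3·0.17 + 72·0.04 = 65.343 m².
V = 9·8·3 = 216 m³.
Sabine: RT60 = 0.161 × 216 / 65.343 = 0.53 s.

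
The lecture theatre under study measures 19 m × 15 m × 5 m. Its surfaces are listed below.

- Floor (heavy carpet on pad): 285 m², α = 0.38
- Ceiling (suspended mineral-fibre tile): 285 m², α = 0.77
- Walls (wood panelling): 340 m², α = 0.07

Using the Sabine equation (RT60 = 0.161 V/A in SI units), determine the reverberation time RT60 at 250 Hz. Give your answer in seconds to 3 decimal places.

Total absorption A = 285·0.38 + 285·0.77 + 340·0.07
  = 108.300 + 219.450 + 23.800 = 351.550 m² sabins.
V = 19·15·5 = 1425 m³.
T = 0.161 V/A = 0.161·1425/351.550 = 0.653 s.

0.653 sec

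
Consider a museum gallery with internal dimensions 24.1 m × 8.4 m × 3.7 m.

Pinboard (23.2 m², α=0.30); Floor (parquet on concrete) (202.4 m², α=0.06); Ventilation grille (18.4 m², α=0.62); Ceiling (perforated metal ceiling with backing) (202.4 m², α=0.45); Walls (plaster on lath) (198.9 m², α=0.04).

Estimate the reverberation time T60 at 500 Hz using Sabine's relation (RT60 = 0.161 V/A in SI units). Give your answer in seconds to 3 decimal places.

A = Σ Sᵢαᵢ = 23.2·0.30 + 202.4·0.06 + 18.4·0.62 + 202.4·0.45 + 198.9·0.04 = 129.548 sabins.
V = 24.1·8.4·3.7 = 749.028 m³.
RT60 = 0.161 · V / A = 0.161 × 749.028 / 129.548 = 0.931 s.

0.931 seconds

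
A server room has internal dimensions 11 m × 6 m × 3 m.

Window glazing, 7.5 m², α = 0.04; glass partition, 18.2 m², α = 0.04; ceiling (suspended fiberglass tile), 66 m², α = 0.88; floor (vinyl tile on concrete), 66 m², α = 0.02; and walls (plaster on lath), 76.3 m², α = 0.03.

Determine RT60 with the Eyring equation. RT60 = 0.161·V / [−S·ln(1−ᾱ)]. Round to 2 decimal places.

S = Σ Sᵢ = 234.0 m².
Σ(Sᵢαᵢ) = 7.5×0.04 + 18.2×0.04 + 66×0.88 + 66×0.02 + 76.3×0.03 = 62.717.
Mean coefficient ᾱ = A/S = 0.2680.
−S·ln(1−ᾱ) = −234.0 × ln(1 − 0.2680) = 73.002.
V = 11 × 6 × 3 = 198 m³.
RT60 = 0.161 × 198 / 73.002 = 0.44 s.

0.44 sec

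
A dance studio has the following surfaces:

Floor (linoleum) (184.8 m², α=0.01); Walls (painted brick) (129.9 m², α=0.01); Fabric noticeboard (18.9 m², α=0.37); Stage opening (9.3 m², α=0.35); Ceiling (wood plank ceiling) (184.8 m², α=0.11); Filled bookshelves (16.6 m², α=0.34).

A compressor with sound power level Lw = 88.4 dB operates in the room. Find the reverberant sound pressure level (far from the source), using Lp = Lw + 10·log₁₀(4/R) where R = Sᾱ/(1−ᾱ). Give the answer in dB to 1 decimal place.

A = 39.367 sabins; S = 544.3 m².
ᾱ = 39.367/544.3 = 0.0723; R = Sᾱ/(1−ᾱ) = 39.367/(1−0.0723) = 42.435 m².
Lp = 88.4 + 10·log₁₀(4/42.435) = 88.4 + (-10.26) = 78.1 dB.

78.1 dB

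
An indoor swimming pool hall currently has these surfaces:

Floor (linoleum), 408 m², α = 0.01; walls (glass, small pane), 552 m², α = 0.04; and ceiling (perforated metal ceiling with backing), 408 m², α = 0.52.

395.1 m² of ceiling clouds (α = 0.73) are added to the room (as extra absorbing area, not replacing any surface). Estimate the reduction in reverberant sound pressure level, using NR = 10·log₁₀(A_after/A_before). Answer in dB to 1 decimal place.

3.4 dB

Equivalent absorption area: A_before = 408*0.01 + 552*0.04 + 408*0.52 = 238.320 m².
Treatment contributes 395.1·0.73 = 288.423 sabins.
A_after = 238.320 + 288.423 = 526.743 sabins.
Reduction = 10 log₁₀(A_after/A_before) = 10 log₁₀(2.2102) = 3.4 dB.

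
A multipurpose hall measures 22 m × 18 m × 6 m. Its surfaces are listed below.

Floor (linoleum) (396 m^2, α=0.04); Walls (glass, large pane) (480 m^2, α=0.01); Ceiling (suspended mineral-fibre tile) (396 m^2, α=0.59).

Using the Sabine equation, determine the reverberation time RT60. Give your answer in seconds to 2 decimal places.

1.50 s

Total absorption A = 396·0.04 + 480·0.01 + 396·0.59
  = 15.840 + 4.800 + 233.640 = 254.280 m^2 sabins.
Room volume: 2376 m³.
T = 0.161 V/A = 0.161·2376/254.280 = 1.50 s.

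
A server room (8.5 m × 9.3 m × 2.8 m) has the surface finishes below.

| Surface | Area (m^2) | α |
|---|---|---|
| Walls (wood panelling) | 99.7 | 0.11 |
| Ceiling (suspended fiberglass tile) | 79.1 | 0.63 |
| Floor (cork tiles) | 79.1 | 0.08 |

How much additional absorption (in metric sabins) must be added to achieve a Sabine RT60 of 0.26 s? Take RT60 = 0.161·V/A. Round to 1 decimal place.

69.9 sabins

Summing Sᵢαᵢ: 10.967 + 49.833 + 6.328 → A₁ = 67.128 sabins.
Target A₂ = 0.161·221.34/0.26 = 137.061 sabins (V = 221.34 m³).
Shortfall: 137.061 − 67.128 = 69.9 sabins.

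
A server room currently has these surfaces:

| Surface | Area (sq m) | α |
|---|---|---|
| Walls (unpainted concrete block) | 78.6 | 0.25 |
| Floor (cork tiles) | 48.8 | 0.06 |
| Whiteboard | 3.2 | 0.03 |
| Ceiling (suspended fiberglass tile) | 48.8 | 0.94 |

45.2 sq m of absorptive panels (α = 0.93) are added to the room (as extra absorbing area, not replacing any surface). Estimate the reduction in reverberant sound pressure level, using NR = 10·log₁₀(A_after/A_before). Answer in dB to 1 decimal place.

2.1 dB

A_before = Σ Sᵢαᵢ = 78.6*0.25 + 48.8*0.06 + 3.2*0.03 + 48.8*0.94 = 68.546 sabins.
Treatment contributes 45.2·0.93 = 42.036 sabins.
New total A_after = 110.582 sabins.
NR = 10·log₁₀(110.582/68.546) = 2.1 dB.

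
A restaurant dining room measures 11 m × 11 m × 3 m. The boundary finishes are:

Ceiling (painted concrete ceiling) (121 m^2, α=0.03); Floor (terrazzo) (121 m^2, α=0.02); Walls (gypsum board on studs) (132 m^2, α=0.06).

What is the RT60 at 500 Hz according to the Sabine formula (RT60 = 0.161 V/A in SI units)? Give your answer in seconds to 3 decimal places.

A = Σ Sᵢαᵢ = 121×0.03 + 121×0.02 + 132×0.06 = 13.970 sabins.
Volume V = 11 × 11 × 3 = 363 m³.
RT60 = 0.161 · V / A = 0.161 × 363 / 13.970 = 4.183 s.

4.183 s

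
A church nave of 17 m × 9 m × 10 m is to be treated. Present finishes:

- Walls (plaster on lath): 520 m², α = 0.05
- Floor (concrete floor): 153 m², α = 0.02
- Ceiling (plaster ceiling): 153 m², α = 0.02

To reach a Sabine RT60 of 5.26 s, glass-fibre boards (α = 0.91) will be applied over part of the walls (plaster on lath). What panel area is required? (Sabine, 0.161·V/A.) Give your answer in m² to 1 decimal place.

17.1

Total absorption A₁ = 520*0.05 + 153*0.02 + 153*0.02
  = 26.000 + 3.060 + 3.060 = 32.120 m² sabins.
Required A₂ = 0.161·1530/5.26 = 46.831 sabins.
Absorption to add: 46.831 − 32.120 = 14.711 sabins.
Net gain per m²: Δα = 0.91 − 0.05 = 0.86.
Area = ΔA/Δα = 14.711/0.86 = 17.1 m².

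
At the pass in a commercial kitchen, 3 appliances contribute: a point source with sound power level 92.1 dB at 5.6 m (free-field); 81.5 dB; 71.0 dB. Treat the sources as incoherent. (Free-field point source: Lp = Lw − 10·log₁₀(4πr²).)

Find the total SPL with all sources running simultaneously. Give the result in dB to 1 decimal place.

Source at 5.6 m: Lp = 92.1 − 10·log₁₀(4π·5.6²) = 92.1 − 10·log₁₀(394.081) = 66.1 dB.
Σ 10^(Lᵢ/10) = 1.579e+08.
Combined level = 10 log₁₀(1.579e+08) = 82.0 dB.

82.0 dB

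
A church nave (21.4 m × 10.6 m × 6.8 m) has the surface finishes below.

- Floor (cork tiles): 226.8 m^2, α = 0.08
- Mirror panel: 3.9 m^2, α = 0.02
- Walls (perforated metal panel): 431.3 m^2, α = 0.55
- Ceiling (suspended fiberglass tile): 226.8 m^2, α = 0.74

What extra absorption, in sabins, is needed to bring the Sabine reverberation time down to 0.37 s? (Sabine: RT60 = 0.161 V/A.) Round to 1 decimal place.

247.9 sabins

A₁ = Σ Sᵢαᵢ = 226.8*0.08 + 3.9*0.02 + 431.3*0.55 + 226.8*0.74 = 423.269 sabins.
V = 1542.512 m³. Required absorption A₂ = 0.161 × 1542.512 / 0.37 = 671.201 sabins.
Shortfall: 671.201 − 423.269 = 247.9 sabins.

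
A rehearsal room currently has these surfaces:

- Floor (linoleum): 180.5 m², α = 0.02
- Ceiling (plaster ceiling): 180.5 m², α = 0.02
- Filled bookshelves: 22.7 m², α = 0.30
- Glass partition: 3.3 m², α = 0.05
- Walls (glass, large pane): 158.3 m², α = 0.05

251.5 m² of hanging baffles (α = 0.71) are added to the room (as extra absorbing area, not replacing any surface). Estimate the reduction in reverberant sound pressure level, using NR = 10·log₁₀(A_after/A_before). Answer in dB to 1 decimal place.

9.6 dB

Summing Sᵢαᵢ: 3.610 + 3.610 + 6.810 + 0.165 + 7.915 → A_before = 22.110 sabins.
Treatment contributes 251.5·0.71 = 178.565 sabins.
New total A_after = 200.675 sabins.
Reduction = 10 log₁₀(A_after/A_before) = 10 log₁₀(9.0762) = 9.6 dB.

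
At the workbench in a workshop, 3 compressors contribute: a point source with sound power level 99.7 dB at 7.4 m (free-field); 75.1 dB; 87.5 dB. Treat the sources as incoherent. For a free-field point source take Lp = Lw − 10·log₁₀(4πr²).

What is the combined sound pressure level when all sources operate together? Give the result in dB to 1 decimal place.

87.8 dB

Source at 7.4 m: Lp = 99.7 − 10·log₁₀(4π·7.4²) = 99.7 − 10·log₁₀(688.134) = 71.3 dB.
Converting to relative power and adding: 10^(71.3/10) + 10^(75.1/10) + 10^(87.5/10) = 6.082e+08.
Combined level = 10 log₁₀(6.082e+08) = 87.8 dB.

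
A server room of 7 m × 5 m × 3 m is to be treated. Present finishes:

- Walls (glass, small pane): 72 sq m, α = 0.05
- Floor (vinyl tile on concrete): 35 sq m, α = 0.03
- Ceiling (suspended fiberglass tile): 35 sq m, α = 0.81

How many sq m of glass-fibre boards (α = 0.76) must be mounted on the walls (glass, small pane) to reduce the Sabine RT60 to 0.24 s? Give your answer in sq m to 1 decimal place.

A₁ = Σ Sᵢαᵢ = 72*0.05 + 35*0.03 + 35*0.81 = 33.000 sabins.
Required A₂ = 0.161·105/0.24 = 70.438 sabins.
Absorption to add: 70.438 − 33.000 = 37.438 sabins.
Net gain per sq m: Δα = 0.76 − 0.05 = 0.71.
Panel area = 37.438 / 0.71 = 52.7 sq m.

52.7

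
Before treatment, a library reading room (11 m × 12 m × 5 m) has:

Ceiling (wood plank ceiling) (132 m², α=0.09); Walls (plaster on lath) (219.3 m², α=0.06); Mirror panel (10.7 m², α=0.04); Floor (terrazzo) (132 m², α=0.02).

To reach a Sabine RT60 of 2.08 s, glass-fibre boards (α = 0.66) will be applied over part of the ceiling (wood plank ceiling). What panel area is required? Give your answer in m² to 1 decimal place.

40.3

Total absorption A₁ = 132×0.09 + 219.3×0.06 + 10.7×0.04 + 132×0.02
  = 11.880 + 13.158 + 0.428 + 2.640 = 28.106 m² sabins.
V = 660 m³. Target absorption A₂ = 0.161 × 660 / 2.08 = 51.087 sabins.
Absorption to add: 51.087 − 28.106 = 22.981 sabins.
Net gain per m²: Δα = 0.66 − 0.09 = 0.57.
Area = ΔA/Δα = 22.981/0.57 = 40.3 m².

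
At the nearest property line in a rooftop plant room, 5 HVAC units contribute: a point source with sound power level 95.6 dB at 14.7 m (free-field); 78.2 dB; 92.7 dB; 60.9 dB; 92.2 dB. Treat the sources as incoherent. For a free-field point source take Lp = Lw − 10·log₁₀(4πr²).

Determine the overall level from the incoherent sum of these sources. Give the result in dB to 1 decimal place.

Source at 14.7 m: Lp = 95.6 − 10·log₁₀(4π·14.7²) = 95.6 − 10·log₁₀(2715.467) = 61.3 dB.
Sum in the linear (power) domain: Σ 10^(Lᵢ/10) = 10^(61.3/10) + 10^(78.2/10) + 10^(92.7/10) + 10^(60.9/10) + 10^(92.2/10) = 3.59e+09.
L_total = 10·log₁₀(3.59e+09) = 95.6 dB.

95.6 dB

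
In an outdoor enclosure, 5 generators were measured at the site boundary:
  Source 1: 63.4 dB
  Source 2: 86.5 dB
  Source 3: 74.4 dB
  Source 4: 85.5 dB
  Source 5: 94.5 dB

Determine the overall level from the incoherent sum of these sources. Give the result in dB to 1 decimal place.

95.6 dB

Sum in the linear (power) domain: Σ 10^(Lᵢ/10) = 10^(63.4/10) + 10^(86.5/10) + 10^(74.4/10) + 10^(85.5/10) + 10^(94.5/10) = 3.65e+09.
Combined level = 10 log₁₀(3.65e+09) = 95.6 dB.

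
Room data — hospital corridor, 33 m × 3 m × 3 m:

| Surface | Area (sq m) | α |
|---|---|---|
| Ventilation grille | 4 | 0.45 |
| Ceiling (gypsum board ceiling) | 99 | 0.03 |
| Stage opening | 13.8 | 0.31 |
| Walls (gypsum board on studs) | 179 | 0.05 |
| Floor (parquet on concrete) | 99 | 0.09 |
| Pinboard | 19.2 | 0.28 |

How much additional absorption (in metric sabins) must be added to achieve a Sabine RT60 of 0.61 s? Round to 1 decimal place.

46.1 sabins

Summing Sᵢαᵢ: 1.800 + 2.970 + 4.278 + 8.950 + 8.910 + 5.376 → A₁ = 32.284 sabins.
Target A₂ = 0.161·297/0.61 = 78.389 sabins (V = 297 m³).
Shortfall: 78.389 − 32.284 = 46.1 sabins.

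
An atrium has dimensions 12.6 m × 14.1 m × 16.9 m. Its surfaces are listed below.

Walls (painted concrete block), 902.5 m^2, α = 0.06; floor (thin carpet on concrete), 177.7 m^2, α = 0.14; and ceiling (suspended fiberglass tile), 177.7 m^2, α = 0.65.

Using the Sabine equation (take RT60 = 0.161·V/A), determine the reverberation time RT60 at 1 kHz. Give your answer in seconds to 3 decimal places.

A = Σ Sᵢαᵢ = 902.5×0.06 + 177.7×0.14 + 177.7×0.65 = 194.533 sabins.
Room volume: 3002.454 m³.
Sabine: RT60 = 0.161 × 3002.454 / 194.533 = 2.485 s.

2.485 seconds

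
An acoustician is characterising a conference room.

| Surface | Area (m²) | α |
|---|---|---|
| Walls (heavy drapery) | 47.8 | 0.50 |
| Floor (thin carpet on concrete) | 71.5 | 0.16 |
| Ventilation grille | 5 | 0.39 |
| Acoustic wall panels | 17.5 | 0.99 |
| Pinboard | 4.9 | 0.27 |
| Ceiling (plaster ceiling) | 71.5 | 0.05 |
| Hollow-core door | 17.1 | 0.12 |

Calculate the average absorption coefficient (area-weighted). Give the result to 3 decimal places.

Total surface area S = 235.3 m².
Weighted sum Σ Sα = 61.565.
ᾱ = A/S = 0.262.

0.262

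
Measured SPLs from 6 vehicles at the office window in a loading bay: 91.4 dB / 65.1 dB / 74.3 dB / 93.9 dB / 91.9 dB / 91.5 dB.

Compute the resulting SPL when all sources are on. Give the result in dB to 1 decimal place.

Σ 10^(Lᵢ/10) = 6.827e+09.
Combined level = 10 log₁₀(6.827e+09) = 98.3 dB.

98.3 dB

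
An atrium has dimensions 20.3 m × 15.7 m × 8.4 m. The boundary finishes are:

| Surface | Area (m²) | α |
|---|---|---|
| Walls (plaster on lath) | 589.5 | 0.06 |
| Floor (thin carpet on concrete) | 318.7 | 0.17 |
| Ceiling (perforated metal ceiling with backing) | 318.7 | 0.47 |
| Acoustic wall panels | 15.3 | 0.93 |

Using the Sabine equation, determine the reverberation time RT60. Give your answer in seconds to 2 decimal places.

1.70 sec

Total absorption A = 589.5·0.06 + 318.7·0.17 + 318.7·0.47 + 15.3·0.93
  = 35.370 + 54.179 + 149.789 + 14.229 = 253.567 m² sabins.
V = 20.3·15.7·8.4 = 2677.164 m³.
Sabine: RT60 = 0.161 × 2677.164 / 253.567 = 1.70 s.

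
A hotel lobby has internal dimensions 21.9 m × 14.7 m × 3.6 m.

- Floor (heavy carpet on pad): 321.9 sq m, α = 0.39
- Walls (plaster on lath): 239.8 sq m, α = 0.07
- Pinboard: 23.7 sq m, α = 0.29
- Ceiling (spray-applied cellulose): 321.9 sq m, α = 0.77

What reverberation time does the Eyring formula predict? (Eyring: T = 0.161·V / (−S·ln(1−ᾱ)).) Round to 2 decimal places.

Total surface area S = 321.9 + 239.8 + 23.7 + 321.9 = 907.3 sq m.
Absorption A = 321.9·0.39 + 239.8·0.07 + 23.7·0.29 + 321.9·0.77 = 397.063 sabins.
Mean coefficient ᾱ = A/S = 0.4376.
−S·ln(1−ᾱ) = −907.3 × ln(1 − 0.4376) = 522.189.
V = 21.9 × 14.7 × 3.6 = 1158.948 m³.
T = 0.161·V/[−S·ln(1−ᾱ)] = 0.161·1158.948/522.189 = 0.36 s.

0.36 s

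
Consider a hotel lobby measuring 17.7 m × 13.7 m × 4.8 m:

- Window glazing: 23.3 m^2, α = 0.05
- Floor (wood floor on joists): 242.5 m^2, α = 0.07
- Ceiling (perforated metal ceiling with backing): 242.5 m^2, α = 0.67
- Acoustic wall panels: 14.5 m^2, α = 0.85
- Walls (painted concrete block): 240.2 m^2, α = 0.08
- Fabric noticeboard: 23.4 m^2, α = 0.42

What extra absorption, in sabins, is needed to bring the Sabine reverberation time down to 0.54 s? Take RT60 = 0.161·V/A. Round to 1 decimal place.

Equivalent absorption area: A₁ = 23.3·0.05 + 242.5·0.07 + 242.5·0.67 + 14.5·0.85 + 240.2·0.08 + 23.4·0.42 = 221.984 m^2.
For T = 0.54 s, need A₂ = 0.161·V/T = 0.161·1163.952/0.54 = 347.030 sabins.
Shortfall: 347.030 − 221.984 = 125.0 sabins.

125.0 sabins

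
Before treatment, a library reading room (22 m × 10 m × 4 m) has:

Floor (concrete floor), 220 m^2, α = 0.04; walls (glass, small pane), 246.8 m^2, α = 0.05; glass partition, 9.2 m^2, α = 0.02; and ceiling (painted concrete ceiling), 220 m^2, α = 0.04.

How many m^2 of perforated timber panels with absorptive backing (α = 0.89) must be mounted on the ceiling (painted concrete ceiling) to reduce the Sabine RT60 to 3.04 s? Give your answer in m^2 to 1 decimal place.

19.4

Total absorption A₁ = 220×0.04 + 246.8×0.05 + 9.2×0.02 + 220×0.04
  = 8.800 + 12.340 + 0.184 + 8.800 = 30.124 m^2 sabins.
Required A₂ = 0.161·880/3.04 = 46.605 sabins.
Absorption to add: 46.605 − 30.124 = 16.481 sabins.
Each m^2 of panel replacing the ceiling (painted concrete ceiling) adds (0.89 − 0.04) = 0.85 sabins.
Panel area = 16.481 / 0.85 = 19.4 m^2.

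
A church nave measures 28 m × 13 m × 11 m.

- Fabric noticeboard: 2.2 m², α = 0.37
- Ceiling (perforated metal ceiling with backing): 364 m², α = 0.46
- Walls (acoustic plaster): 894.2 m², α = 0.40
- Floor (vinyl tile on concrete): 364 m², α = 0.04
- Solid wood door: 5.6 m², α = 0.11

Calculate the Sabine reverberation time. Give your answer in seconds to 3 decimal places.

A = Σ Sᵢαᵢ = 2.2·0.37 + 364·0.46 + 894.2·0.40 + 364·0.04 + 5.6·0.11 = 541.110 sabins.
V = 28·13·11 = 4004 m³.
RT60 = 0.161 · V / A = 0.161 × 4004 / 541.110 = 1.191 s.

1.191 s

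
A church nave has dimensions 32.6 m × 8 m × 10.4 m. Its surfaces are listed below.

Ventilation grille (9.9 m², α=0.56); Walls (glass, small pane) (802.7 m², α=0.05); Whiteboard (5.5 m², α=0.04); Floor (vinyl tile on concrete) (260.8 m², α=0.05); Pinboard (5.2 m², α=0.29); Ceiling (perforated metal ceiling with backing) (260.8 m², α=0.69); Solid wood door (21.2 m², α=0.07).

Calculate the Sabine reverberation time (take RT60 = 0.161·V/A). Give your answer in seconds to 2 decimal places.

1.81 s

Equivalent absorption area: A = 9.9·0.56 + 802.7·0.05 + 5.5·0.04 + 260.8·0.05 + 5.2·0.29 + 260.8·0.69 + 21.2·0.07 = 241.883 m².
Volume V = 32.6 × 8 × 10.4 = 2712.32 m³.
Sabine: RT60 = 0.161 × 2712.32 / 241.883 = 1.81 s.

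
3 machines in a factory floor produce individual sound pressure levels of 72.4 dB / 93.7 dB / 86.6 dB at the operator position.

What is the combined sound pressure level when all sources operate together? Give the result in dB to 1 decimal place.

94.5 dB

Σ 10^(Lᵢ/10) = 2.819e+09.
Back to dB: 10·log₁₀ Σ = 94.5 dB.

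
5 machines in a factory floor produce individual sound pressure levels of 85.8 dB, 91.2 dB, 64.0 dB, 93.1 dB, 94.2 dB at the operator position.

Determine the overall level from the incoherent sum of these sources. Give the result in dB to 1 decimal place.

Sum in the linear (power) domain: Σ 10^(Lᵢ/10) = 10^(85.8/10) + 10^(91.2/10) + 10^(64.0/10) + 10^(93.1/10) + 10^(94.2/10) = 6.373e+09.
Back to dB: 10·log₁₀ Σ = 98.0 dB.

98.0 dB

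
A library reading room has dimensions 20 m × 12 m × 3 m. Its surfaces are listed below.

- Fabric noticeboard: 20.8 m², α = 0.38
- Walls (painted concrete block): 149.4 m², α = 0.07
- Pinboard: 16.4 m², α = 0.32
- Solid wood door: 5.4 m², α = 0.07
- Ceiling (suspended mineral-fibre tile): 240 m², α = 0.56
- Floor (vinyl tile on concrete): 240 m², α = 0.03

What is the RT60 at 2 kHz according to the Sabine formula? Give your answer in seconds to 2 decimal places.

0.70 sec

Total absorption A = 20.8*0.38 + 149.4*0.07 + 16.4*0.32 + 5.4*0.07 + 240*0.56 + 240*0.03
  = 7.904 + 10.458 + 5.248 + 0.378 + 134.400 + 7.200 = 165.588 m² sabins.
Room volume: 720 m³.
Sabine: RT60 = 0.161 × 720 / 165.588 = 0.70 s.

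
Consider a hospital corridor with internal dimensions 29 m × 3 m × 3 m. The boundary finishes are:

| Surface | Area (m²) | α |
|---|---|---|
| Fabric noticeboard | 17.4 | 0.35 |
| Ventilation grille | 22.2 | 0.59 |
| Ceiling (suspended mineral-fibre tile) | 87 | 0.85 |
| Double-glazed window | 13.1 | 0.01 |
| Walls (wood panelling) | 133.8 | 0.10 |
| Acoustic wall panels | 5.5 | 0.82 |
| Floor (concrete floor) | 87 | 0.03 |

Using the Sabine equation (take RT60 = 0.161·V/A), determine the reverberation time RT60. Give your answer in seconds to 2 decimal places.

Summing Sᵢαᵢ: 6.090 + 13.098 + 73.950 + 0.131 + 13.380 + 4.510 + 2.610 → A = 113.769 sabins.
V = 29·3·3 = 261 m³.
RT60 = 0.161 · V / A = 0.161 × 261 / 113.769 = 0.37 s.

0.37 s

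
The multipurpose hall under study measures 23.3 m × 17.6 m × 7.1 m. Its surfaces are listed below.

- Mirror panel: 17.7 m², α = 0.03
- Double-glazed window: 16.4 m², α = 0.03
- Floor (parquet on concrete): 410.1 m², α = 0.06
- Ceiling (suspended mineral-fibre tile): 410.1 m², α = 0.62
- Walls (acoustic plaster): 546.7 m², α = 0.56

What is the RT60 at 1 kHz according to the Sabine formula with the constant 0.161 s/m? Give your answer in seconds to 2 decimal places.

Summing Sᵢαᵢ: 0.531 + 0.492 + 24.606 + 254.262 + 306.152 → A = 586.043 sabins.
Room volume: 2911.568 m³.
Sabine: RT60 = 0.161 × 2911.568 / 586.043 = 0.80 s.

0.80 s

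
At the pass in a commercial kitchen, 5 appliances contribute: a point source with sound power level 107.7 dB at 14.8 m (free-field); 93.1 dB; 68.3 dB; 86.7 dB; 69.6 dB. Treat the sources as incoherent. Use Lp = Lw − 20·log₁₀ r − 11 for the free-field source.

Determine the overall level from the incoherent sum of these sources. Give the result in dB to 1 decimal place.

Source at 14.8 m: Lp = 107.7 − 20·log₁₀(14.8) − 11 = 73.3 dB.
Converting to relative power and adding: 10^(73.3/10) + 10^(93.1/10) + 10^(68.3/10) + 10^(86.7/10) + 10^(69.6/10) = 2.547e+09.
Combined level = 10 log₁₀(2.547e+09) = 94.1 dB.

94.1 dB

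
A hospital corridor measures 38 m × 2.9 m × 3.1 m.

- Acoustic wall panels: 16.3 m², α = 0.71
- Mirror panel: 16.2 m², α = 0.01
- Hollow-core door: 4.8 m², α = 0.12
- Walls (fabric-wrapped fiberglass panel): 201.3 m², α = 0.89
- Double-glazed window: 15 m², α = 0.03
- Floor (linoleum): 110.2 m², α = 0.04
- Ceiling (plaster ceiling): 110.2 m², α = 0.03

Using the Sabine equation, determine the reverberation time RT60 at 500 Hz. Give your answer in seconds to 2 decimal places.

Equivalent absorption area: A = 16.3×0.71 + 16.2×0.01 + 4.8×0.12 + 201.3×0.89 + 15×0.03 + 110.2×0.04 + 110.2×0.03 = 199.632 m².
Volume V = 38 × 2.9 × 3.1 = 341.62 m³.
Sabine: RT60 = 0.161 × 341.62 / 199.632 = 0.28 s.

0.28 seconds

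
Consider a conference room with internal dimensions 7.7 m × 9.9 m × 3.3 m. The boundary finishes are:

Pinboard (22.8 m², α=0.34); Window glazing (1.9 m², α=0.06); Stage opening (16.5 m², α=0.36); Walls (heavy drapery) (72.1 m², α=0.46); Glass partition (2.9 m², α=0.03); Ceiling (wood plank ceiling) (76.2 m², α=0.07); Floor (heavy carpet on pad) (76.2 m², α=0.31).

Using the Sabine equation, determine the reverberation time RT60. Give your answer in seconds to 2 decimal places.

0.53 s

Equivalent absorption area: A = 22.8*0.34 + 1.9*0.06 + 16.5*0.36 + 72.1*0.46 + 2.9*0.03 + 76.2*0.07 + 76.2*0.31 = 76.015 m².
Room volume: 251.559 m³.
RT60 = 0.161 · V / A = 0.161 × 251.559 / 76.015 = 0.53 s.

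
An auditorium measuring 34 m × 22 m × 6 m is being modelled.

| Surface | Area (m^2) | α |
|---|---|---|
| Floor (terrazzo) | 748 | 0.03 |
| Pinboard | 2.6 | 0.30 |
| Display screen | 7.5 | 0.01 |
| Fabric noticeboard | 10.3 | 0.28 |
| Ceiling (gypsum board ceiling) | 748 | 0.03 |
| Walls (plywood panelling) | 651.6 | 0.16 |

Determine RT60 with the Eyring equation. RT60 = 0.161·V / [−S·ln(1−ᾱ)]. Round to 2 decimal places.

S = Σ Sᵢ = 2168.0 m^2.
Absorption A = 748·0.03 + 2.6·0.30 + 7.5·0.01 + 10.3·0.28 + 748·0.03 + 651.6·0.16 = 152.875 sabins.
Mean coefficient ᾱ = A/S = 0.0705.
−S·ln(1−ᾱ) = −2168.0 × ln(1 − 0.0705) = 158.499.
V = 34 × 22 × 6 = 4488 m³.
T = 0.161·V/[−S·ln(1−ᾱ)] = 0.161·4488/158.499 = 4.56 s.

4.56 sec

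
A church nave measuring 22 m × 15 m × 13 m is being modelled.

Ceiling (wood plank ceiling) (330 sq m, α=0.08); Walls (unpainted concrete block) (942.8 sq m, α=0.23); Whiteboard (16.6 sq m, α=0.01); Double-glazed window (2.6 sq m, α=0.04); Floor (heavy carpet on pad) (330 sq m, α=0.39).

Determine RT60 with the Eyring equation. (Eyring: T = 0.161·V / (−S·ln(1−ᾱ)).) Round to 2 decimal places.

1.63 s

S = Σ Sᵢ = 1622.0 sq m.
Absorption A = 330·0.08 + 942.8·0.23 + 16.6·0.01 + 2.6·0.04 + 330·0.39 = 372.214 sabins.
ᾱ = 372.214 / 1622.0 = 0.2295.
−S·ln(1−ᾱ) = −1622.0 × ln(1 − 0.2295) = 422.881.
V = 22 × 15 × 13 = 4290 m³.
RT60 = 0.161 × 4290 / 422.881 = 1.63 s.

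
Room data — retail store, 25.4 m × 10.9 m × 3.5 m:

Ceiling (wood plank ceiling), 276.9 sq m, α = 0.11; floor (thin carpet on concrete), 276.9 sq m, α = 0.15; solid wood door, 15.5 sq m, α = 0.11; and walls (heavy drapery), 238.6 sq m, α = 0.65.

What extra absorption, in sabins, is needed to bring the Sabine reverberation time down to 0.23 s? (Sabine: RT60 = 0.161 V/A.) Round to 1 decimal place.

449.5 sabins

Total absorption A₁ = 276.9·0.11 + 276.9·0.15 + 15.5·0.11 + 238.6·0.65
  = 30.459 + 41.535 + 1.705 + 155.090 = 228.789 sq m sabins.
Target A₂ = 0.161·969.01/0.23 = 678.307 sabins (V = 969.01 m³).
Additional absorption ΔA = 678.307 − 228.789 = 449.5 sabins.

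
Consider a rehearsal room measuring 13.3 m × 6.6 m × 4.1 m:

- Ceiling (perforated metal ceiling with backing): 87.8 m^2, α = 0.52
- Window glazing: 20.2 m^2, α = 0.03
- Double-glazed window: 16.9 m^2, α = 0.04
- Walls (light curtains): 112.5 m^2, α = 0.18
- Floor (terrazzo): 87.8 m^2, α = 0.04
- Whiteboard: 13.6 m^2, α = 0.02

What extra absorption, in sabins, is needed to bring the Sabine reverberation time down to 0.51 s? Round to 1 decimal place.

Total absorption A₁ = 87.8×0.52 + 20.2×0.03 + 16.9×0.04 + 112.5×0.18 + 87.8×0.04 + 13.6×0.02
  = 45.656 + 0.606 + 0.676 + 20.250 + 3.512 + 0.272 = 70.972 m^2 sabins.
Target A₂ = 0.161·359.898/0.51 = 113.615 sabins (V = 359.898 m³).
Additional absorption ΔA = 113.615 − 70.972 = 42.6 sabins.

42.6 sabins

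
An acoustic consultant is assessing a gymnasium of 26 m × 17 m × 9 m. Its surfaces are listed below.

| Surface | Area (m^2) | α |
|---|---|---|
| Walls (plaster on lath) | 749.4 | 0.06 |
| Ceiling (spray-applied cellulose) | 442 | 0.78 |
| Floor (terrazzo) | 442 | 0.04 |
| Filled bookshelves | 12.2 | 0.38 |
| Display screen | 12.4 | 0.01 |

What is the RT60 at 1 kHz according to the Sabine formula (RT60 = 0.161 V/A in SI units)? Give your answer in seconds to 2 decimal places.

Equivalent absorption area: A = 749.4×0.06 + 442×0.78 + 442×0.04 + 12.2×0.38 + 12.4×0.01 = 412.164 m^2.
Volume V = 26 × 17 × 9 = 3978 m³.
Sabine: RT60 = 0.161 × 3978 / 412.164 = 1.55 s.

1.55 seconds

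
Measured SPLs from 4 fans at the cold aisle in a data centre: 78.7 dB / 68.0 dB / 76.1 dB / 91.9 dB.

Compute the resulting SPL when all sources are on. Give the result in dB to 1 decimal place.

Converting to relative power and adding: 10^(78.7/10) + 10^(68.0/10) + 10^(76.1/10) + 10^(91.9/10) = 1.67e+09.
L_total = 10·log₁₀(1.67e+09) = 92.2 dB.

92.2 dB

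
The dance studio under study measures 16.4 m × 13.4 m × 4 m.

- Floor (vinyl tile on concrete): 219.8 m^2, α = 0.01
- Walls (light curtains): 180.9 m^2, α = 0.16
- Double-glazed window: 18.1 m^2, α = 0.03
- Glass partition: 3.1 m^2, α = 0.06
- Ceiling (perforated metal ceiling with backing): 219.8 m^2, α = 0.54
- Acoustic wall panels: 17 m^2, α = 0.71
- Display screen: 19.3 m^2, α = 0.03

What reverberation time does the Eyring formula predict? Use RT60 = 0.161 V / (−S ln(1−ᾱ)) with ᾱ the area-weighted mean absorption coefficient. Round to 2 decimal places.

0.76 seconds

S = Σ Sᵢ = 678.0 m^2.
Σ(Sᵢαᵢ) = 219.8×0.01 + 180.9×0.16 + 18.1×0.03 + 3.1×0.06 + 219.8×0.54 + 17×0.71 + 19.3×0.03 = 163.212.
Mean coefficient ᾱ = A/S = 0.2407.
Eyring denominator: −S ln(1−ᾱ) = 186.693.
V = 16.4 × 13.4 × 4 = 879.04 m³.
T = 0.161·V/[−S·ln(1−ᾱ)] = 0.161·879.04/186.693 = 0.76 s.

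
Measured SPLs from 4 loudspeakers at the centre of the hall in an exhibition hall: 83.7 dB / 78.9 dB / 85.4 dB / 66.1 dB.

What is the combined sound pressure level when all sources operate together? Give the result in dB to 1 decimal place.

Sum in the linear (power) domain: Σ 10^(Lᵢ/10) = 10^(83.7/10) + 10^(78.9/10) + 10^(85.4/10) + 10^(66.1/10) = 6.629e+08.
Back to dB: 10·log₁₀ Σ = 88.2 dB.

88.2 dB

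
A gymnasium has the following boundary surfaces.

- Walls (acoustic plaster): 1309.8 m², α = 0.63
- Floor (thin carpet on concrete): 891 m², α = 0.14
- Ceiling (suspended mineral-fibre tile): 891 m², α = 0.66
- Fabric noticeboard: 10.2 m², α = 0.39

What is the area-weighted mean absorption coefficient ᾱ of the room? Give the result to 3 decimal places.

0.497

S = Σ Sᵢ = 1309.8 + 891 + 891 + 10.2 = 3102.0 m².
A = 1309.8·0.63 + 891·0.14 + 891·0.66 + 10.2·0.39 = 1541.952 sabins.
ᾱ = 1541.952 / 3102.0 = 0.497.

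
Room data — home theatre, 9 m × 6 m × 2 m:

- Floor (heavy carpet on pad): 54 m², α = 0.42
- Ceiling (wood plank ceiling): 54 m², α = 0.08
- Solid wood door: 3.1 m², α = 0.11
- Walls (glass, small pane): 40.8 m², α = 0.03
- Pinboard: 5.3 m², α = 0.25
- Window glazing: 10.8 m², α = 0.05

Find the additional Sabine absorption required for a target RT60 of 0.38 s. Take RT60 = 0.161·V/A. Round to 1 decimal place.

Equivalent absorption area: A₁ = 54×0.42 + 54×0.08 + 3.1×0.11 + 40.8×0.03 + 5.3×0.25 + 10.8×0.05 = 30.430 m².
Target A₂ = 0.161·108/0.38 = 45.758 sabins (V = 108 m³).
ΔA = A₂ − A₁ = 45.758 − 30.430 = 15.3 sabins.

15.3 sabins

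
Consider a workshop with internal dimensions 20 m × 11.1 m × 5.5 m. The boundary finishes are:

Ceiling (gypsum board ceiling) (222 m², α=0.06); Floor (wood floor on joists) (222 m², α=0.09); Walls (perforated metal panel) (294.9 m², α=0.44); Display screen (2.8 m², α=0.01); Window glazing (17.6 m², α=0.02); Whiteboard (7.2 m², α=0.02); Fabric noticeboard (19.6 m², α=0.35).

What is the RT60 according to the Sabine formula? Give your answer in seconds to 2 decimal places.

Summing Sᵢαᵢ: 13.320 + 19.980 + 129.756 + 0.028 + 0.352 + 0.144 + 6.860 → A = 170.440 sabins.
Volume V = 20 × 11.1 × 5.5 = 1221 m³.
Sabine: RT60 = 0.161 × 1221 / 170.440 = 1.15 s.

1.15 s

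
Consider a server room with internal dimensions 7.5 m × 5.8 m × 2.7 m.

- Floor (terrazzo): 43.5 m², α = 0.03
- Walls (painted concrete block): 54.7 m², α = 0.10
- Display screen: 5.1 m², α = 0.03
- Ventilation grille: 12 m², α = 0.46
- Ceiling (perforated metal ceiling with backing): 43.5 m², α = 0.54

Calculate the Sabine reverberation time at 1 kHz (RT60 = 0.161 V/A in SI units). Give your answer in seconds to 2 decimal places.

0.53 seconds

Total absorption A = 43.5×0.03 + 54.7×0.10 + 5.1×0.03 + 12×0.46 + 43.5×0.54
  = 1.305 + 5.470 + 0.153 + 5.520 + 23.490 = 35.938 m² sabins.
Room volume: 117.45 m³.
Sabine: RT60 = 0.161 × 117.45 / 35.938 = 0.53 s.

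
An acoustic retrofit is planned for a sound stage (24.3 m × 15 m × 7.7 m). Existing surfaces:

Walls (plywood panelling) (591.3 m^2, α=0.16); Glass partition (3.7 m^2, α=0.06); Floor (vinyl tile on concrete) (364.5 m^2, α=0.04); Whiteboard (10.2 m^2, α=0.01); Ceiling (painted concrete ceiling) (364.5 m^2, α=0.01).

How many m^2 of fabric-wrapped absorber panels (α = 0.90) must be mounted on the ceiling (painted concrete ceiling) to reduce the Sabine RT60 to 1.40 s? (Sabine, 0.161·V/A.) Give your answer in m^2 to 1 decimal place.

A₁ = Σ Sᵢαᵢ = 591.3·0.16 + 3.7·0.06 + 364.5·0.04 + 10.2·0.01 + 364.5·0.01 = 113.157 sabins.
Required A₂ = 0.161·2806.65/1.40 = 322.765 sabins.
Absorption to add: 322.765 − 113.157 = 209.608 sabins.
Net gain per m^2: Δα = 0.90 − 0.01 = 0.89.
Panel area = 209.608 / 0.89 = 235.5 m^2.

235.5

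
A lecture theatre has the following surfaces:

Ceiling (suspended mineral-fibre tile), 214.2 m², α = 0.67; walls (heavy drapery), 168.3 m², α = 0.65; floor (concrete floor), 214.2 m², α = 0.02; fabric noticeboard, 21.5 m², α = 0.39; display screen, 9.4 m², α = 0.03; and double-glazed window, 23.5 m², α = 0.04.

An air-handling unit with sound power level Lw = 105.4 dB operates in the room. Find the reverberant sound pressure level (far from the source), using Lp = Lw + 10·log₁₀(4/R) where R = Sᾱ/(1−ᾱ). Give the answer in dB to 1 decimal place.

Σ(Sᵢαᵢ) = 214.2·0.67 + 168.3·0.65 + 214.2·0.02 + 21.5·0.39 + 9.4·0.03 + 23.5·0.04 = 266.800; total area S = 651.1 m².
ᾱ = 266.800/651.1 = 0.4098; R = Sᾱ/(1−ᾱ) = 266.800/(1−0.4098) = 452.050 m².
Lp = Lw + 10 log₁₀(4/R) = 105.4 -20.53 = 84.9 dB.

84.9 dB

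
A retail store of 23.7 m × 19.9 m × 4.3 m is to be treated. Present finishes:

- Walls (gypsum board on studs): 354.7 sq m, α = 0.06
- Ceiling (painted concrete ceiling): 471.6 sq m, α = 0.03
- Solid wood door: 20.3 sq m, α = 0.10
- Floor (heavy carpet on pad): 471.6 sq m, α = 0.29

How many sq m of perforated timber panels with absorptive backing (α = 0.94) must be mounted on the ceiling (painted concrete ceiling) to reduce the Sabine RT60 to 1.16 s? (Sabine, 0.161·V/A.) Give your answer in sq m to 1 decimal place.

Total absorption A₁ = 354.7·0.06 + 471.6·0.03 + 20.3·0.10 + 471.6·0.29
  = 21.282 + 14.148 + 2.030 + 136.764 = 174.224 sq m sabins.
Required A₂ = 0.161·2028.009/1.16 = 281.474 sabins.
ΔA needed = 281.474 − 174.224 = 107.250 sabins.
Net gain per sq m: Δα = 0.94 − 0.03 = 0.91.
Panel area = 107.250 / 0.91 = 117.9 sq m.

117.9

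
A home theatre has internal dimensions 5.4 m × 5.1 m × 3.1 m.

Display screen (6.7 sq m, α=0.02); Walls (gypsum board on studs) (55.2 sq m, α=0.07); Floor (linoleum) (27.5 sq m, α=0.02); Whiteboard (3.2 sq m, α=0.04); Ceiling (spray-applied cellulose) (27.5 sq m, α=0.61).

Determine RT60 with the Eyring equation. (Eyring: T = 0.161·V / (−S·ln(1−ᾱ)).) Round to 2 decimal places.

0.58 s

S = Σ Sᵢ = 120.1 sq m.
Absorption A = 6.7·0.02 + 55.2·0.07 + 27.5·0.02 + 3.2·0.04 + 27.5·0.61 = 21.451 sabins.
Mean coefficient ᾱ = A/S = 0.1786.
−S·ln(1−ᾱ) = −120.1 × ln(1 − 0.1786) = 23.629.
V = 5.4 × 5.1 × 3.1 = 85.374 m³.
RT60 = 0.161 × 85.374 / 23.629 = 0.58 s.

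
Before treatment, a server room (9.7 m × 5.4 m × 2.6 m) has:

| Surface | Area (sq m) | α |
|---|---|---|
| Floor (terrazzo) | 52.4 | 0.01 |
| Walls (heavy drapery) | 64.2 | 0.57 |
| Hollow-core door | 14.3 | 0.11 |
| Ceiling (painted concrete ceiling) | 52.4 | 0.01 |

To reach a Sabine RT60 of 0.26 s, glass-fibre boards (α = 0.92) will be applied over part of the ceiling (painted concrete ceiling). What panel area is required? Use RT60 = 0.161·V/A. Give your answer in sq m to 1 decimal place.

Summing Sᵢαᵢ: 0.524 + 36.594 + 1.573 + 0.524 → A₁ = 39.215 sabins.
V = 136.188 m³. Target absorption A₂ = 0.161 × 136.188 / 0.26 = 84.332 sabins.
ΔA needed = 84.332 − 39.215 = 45.117 sabins.
Net gain per sq m: Δα = 0.92 − 0.01 = 0.91.
Area = ΔA/Δα = 45.117/0.91 = 49.6 sq m.

49.6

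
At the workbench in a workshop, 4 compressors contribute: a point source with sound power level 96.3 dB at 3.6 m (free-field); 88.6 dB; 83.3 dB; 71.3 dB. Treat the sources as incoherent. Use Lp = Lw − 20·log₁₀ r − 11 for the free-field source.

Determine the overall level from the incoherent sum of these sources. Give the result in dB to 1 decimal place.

Source at 3.6 m: Lp = 96.3 − 20·log₁₀(3.6) − 11 = 74.2 dB.
Σ 10^(Lᵢ/10) = 9.78e+08.
L_total = 10·log₁₀(9.78e+08) = 89.9 dB.

89.9 dB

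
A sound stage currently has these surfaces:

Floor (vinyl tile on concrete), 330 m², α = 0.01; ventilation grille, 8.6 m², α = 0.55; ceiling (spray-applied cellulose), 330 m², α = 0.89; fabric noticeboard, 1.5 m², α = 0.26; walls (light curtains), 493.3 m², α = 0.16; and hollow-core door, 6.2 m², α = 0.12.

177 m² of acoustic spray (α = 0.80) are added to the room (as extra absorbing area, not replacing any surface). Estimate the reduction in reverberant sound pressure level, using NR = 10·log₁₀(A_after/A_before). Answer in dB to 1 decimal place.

1.4 dB

Total absorption A_before = 330*0.01 + 8.6*0.55 + 330*0.89 + 1.5*0.26 + 493.3*0.16 + 6.2*0.12
  = 3.300 + 4.730 + 293.700 + 0.390 + 78.928 + 0.744 = 381.792 m² sabins.
Added absorption = 177 × 0.80 = 141.600 sabins.
A_after = 381.792 + 141.600 = 523.392 sabins.
NR = 10·log₁₀(523.392/381.792) = 1.4 dB.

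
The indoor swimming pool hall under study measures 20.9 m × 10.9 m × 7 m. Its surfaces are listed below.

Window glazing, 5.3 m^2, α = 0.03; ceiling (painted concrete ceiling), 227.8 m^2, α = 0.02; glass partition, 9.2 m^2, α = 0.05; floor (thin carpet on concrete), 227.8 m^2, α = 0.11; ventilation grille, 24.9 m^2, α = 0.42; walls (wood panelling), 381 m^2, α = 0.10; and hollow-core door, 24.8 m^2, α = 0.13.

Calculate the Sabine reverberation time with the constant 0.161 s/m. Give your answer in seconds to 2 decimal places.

Total absorption A = 5.3·0.03 + 227.8·0.02 + 9.2·0.05 + 227.8·0.11 + 24.9·0.42 + 381·0.10 + 24.8·0.13
  = 0.159 + 4.556 + 0.460 + 25.058 + 10.458 + 38.100 + 3.224 = 82.015 m^2 sabins.
Room volume: 1594.67 m³.
Sabine: RT60 = 0.161 × 1594.67 / 82.015 = 3.13 s.

3.13 sec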